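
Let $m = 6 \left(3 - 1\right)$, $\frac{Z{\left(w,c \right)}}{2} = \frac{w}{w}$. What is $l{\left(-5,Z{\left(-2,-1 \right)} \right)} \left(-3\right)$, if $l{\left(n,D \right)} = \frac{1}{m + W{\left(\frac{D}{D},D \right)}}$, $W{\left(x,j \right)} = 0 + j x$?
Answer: $- \frac{3}{14} \approx -0.21429$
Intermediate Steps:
$Z{\left(w,c \right)} = 2$ ($Z{\left(w,c \right)} = 2 \frac{w}{w} = 2 \cdot 1 = 2$)
$m = 12$ ($m = 6 \cdot 2 = 12$)
$W{\left(x,j \right)} = j x$
$l{\left(n,D \right)} = \frac{1}{12 + D}$ ($l{\left(n,D \right)} = \frac{1}{12 + D \frac{D}{D}} = \frac{1}{12 + D 1} = \frac{1}{12 + D}$)
$l{\left(-5,Z{\left(-2,-1 \right)} \right)} \left(-3\right) = \frac{1}{12 + 2} \left(-3\right) = \frac{1}{14} \left(-3\right) = - \frac{3}{14}$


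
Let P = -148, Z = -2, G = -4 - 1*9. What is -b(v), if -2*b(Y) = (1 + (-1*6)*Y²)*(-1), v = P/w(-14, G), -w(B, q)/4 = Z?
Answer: 4105/4 ≈ 1026.3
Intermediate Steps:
G = -13 (G = -4 - 9 = -13)
w(B, q) = 8 (w(B, q) = -4*(-2) = 8)
v = -37/2 (v = -148/8 = -148*⅛ = -37/2 ≈ -18.500)
b(Y) = ½ - 3*Y² (b(Y) = -(1 + (-1*6)*Y²)*(-1)/2 = -(1 - 6*Y²)*(-1)/2 = -(-1 + 6*Y²)/2 = ½ - 3*Y²)
-b(v) = -(½ - 3*(-37/2)²) = -(½ - 3*1369/4) = -(½ - 4107/4) = -1*(-4105/4) = 4105/4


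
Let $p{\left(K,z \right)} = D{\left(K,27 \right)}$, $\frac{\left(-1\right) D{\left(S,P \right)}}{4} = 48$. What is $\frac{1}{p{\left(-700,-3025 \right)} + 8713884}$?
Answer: $\frac{1}{8713692} \approx 1.1476 \cdot 10^{-7}$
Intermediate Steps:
$D{\left(S,P \right)} = -192$ ($D{\left(S,P \right)} = \left(-4\right) 48 = -192$)
$p{\left(K,z \right)} = -192$
$\frac{1}{p{\left(-700,-3025 \right)} + 8713884} = \frac{1}{-192 + 8713884} = \frac{1}{8713692}$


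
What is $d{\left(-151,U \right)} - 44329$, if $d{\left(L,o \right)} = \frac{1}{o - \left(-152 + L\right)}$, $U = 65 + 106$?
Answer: $- \frac{21011945}{474} \approx -44329.0$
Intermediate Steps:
$U = 171$
$d{\left(L,o \right)} = \frac{1}{152 + o - L}$
$d{\left(-151,U \right)} - 44329 = \frac{1}{152 + 171 - -151} - 44329 = \frac{1}{152 + 171 + 151} - 44329 = \frac{1}{474} - 44329 = - \frac{21011945}{474}$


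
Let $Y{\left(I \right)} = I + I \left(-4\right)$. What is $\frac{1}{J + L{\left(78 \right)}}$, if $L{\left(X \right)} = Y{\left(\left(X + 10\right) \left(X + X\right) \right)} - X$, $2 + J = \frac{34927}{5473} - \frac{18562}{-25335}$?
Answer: $- \frac{138658455}{5720616021749} \approx -2.4238 \cdot 10^{-5}$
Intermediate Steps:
$Y{\left(I \right)} = - 3 I$ ($Y{\left(I \right)} = I - 4 I = - 3 I$)
$J = \frac{709148461}{138658455}$ ($J = -2 + \left(\frac{34927}{5473} - \frac{18562}{-25335}\right) = -2 + \left(34927 \cdot \frac{1}{5473} - - \frac{18562}{25335}\right) = -2 + \left(\frac{34927}{5473} + \frac{18562}{25335}\right) = -2 + \frac{986465371}{138658455} = \frac{709148461}{138658455} \approx 5.1144$)
$L{\left(X \right)} = - X - 6 X \left(10 + X\right)$ ($L{\left(X \right)} = - 3 \left(X + 10\right) \left(X + X\right) - X = - 3 \left(10 + X\right) 2 X - X = - 3 \cdot 2 X \left(10 + X\right) - X = - 6 X \left(10 + X\right) - X = - X - 6 X \left(10 + X\right)$)
$\frac{1}{J + L{\left(78 \right)}} = \frac{1}{\frac{709148461}{138658455} + 78 \left(-61 - 468\right)} = \frac{1}{\frac{709148461}{138658455} + 78 \left(-529\right)} = \frac{1}{\frac{709148461}{138658455} - 41262} = \frac{1}{- \frac{5720616021749}{138658455}} = - \frac{138658455}{5720616021749}$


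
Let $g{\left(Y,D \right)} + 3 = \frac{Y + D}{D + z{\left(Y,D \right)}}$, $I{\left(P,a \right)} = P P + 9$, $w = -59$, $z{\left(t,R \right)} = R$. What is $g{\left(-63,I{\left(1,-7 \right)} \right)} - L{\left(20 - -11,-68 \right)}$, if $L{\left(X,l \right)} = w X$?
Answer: $\frac{36467}{20} \approx 1823.3$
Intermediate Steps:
$I{\left(P,a \right)} = 9 + P^{2}$ ($I{\left(P,a \right)} = P^{2} + 9 = 9 + P^{2}$)
$L{\left(X,l \right)} = - 59 X$
$g{\left(Y,D \right)} = -3 + \frac{D + Y}{2 D}$ ($g{\left(Y,D \right)} = -3 + \frac{Y + D}{D + D} = -3 + \frac{D + Y}{2 D}$)
$g{\left(-63,I{\left(1,-7 \right)} \right)} - L{\left(20 - -11,-68 \right)} = \frac{-63 - 5 \left(9 + 1^{2}\right)}{2 \left(9 + 1^{2}\right)} - - 59 \left(20 - -11\right) = \frac{-63 - 5 \left(9 + 1\right)}{2 \left(9 + 1\right)} - - 59 \left(20 + 11\right) = \frac{-63 - 50}{2 \cdot 10} - \left(-59\right) 31 = \frac{1}{2} \cdot \frac{1}{10} \left(-63 - 50\right) - -1829 = \frac{1}{2} \cdot \frac{1}{10} \left(-113\right) + 1829 = - \frac{113}{20} + 1829 = \frac{36467}{20}$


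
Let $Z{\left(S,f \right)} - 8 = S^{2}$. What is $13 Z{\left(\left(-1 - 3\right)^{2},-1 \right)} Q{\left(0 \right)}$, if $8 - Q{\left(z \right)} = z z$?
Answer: $27456$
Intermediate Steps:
$Q{\left(z \right)} = 8 - z^{2}$ ($Q{\left(z \right)} = 8 - z z = 8 - z^{2}$)
$Z{\left(S,f \right)} = 8 + S^{2}$
$13 Z{\left(\left(-1 - 3\right)^{2},-1 \right)} Q{\left(0 \right)} = 13 \left(8 + \left(\left(-1 - 3\right)^{2}\right)^{2}\right) \left(8 - 0^{2}\right) = 13 \left(8 + \left(\left(-4\right)^{2}\right)^{2}\right) \left(8 - 0\right) = 13 \left(8 + 16^{2}\right) \left(8 + 0\right) = 13 \left(8 + 256\right) 8 = 13 \cdot 264 \cdot 8 = 3432 \cdot 8 = 27456$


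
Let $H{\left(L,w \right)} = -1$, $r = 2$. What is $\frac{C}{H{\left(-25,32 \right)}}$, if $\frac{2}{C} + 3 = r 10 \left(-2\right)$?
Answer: $\frac{2}{43} \approx 0.046512$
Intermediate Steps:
$C = - \frac{2}{43}$ ($C = \frac{2}{-3 + 2 \cdot 10 \left(-2\right)} = \frac{2}{-3 + 20 \left(-2\right)} = \frac{2}{-3 - 40} = \frac{2}{-43} = 2 \left(- \frac{1}{43}\right) = - \frac{2}{43} \approx -0.046512$)
$\frac{C}{H{\left(-25,32 \right)}} = - \frac{2}{43 \left(-1\right)} = \left(- \frac{2}{43}\right) \left(-1\right) = \frac{2}{43}$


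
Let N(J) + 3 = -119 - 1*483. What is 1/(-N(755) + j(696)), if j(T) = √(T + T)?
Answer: 605/364633 - 4*√87/364633 ≈ 0.0015569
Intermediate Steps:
N(J) = -605 (N(J) = -3 + (-119 - 1*483) = -3 + (-119 - 483) = -3 - 602 = -605)
j(T) = √2*√T (j(T) = √(2*T) = √2*√T)
1/(-N(755) + j(696)) = 1/(-1*(-605) + √2*√696) = 1/(605 + √2*(2*√174)) = 1/(605 + 4*√87)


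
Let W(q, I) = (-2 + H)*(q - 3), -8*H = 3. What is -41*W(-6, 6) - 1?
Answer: -7019/8 ≈ -877.38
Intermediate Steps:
H = -3/8 (H = -⅛*3 = -3/8 ≈ -0.37500)
W(q, I) = 57/8 - 19*q/8 (W(q, I) = (-2 - 3/8)*(q - 3) = -19*(-3 + q)/8 = 57/8 - 19*q/8)
-41*W(-6, 6) - 1 = -41*(57/8 - 19/8*(-6)) - 1 = -41*(57/8 + 57/4) - 1 = -41*171/8 - 1 = -7011/8 - 1 = -7019/8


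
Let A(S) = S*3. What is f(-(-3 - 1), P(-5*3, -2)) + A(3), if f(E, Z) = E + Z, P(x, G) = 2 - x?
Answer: 30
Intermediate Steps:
A(S) = 3*S
f(-(-3 - 1), P(-5*3, -2)) + A(3) = (-(-3 - 1) + (2 - (-5)*3)) + 3*3 = (-(-4) + (2 - 1*(-15))) + 9 = (-1*(-4) + (2 + 15)) + 9 = (4 + 17) + 9 = 21 + 9 = 30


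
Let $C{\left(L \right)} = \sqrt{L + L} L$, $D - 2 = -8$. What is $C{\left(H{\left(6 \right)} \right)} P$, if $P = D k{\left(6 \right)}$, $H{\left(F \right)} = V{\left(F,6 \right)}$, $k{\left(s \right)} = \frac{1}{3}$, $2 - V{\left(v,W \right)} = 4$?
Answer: $8 i \approx 8.0 i$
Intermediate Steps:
$D = -6$ ($D = 2 - 8 = -6$)
$V{\left(v,W \right)} = -2$ ($V{\left(v,W \right)} = 2 - 4 = -2$)
$k{\left(s \right)} = \frac{1}{3}$
$H{\left(F \right)} = -2$
$C{\left(L \right)} = \sqrt{2} L^{\frac{3}{2}}$ ($C{\left(L \right)} = \sqrt{2 L} L = \sqrt{2} \sqrt{L} L = \sqrt{2} L^{\frac{3}{2}}$)
$P = -2$ ($P = \left(-6\right) \frac{1}{3} = -2$)
$C{\left(H{\left(6 \right)} \right)} P = \sqrt{2} \left(-2\right)^{\frac{3}{2}} \left(-2\right) = \sqrt{2} \left(- 2 i \sqrt{2}\right) \left(-2\right) = - 4 i \left(-2\right) = 8 i$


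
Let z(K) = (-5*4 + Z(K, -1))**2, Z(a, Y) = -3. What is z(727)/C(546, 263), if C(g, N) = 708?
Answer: 529/708 ≈ 0.74718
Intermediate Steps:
z(K) = 529 (z(K) = (-5*4 - 3)**2 = (-20 - 3)**2 = (-23)**2 = 529)
z(727)/C(546, 263) = 529/708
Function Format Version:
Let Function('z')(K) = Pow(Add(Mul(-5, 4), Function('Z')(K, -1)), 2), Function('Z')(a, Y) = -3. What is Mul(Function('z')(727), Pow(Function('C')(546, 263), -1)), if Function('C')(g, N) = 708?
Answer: Rational(529, 708) ≈ 0.74718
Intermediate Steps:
Function('z')(K) = 529 (Function('z')(K) = Pow(Add(Mul(-5, 4), -3), 2) = Pow(Add(-20, -3), 2) = Pow(-23, 2) = 529)
Mul(Function('z')(727), Pow(Function('C')(546, 263), -1)) = Mul(529, Pow(708, -1)) = Mul(529, Rational(1, 708)) = Rational(529, 708)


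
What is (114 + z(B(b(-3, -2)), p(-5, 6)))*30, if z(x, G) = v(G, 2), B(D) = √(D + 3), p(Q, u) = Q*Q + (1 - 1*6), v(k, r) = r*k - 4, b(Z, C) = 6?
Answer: 4500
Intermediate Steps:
v(k, r) = -4 + k*r (v(k, r) = k*r - 4 = -4 + k*r)
p(Q, u) = -5 + Q² (p(Q, u) = Q² + (1 - 6) = Q² - 5 = -5 + Q²)
B(D) = √(3 + D)
z(x, G) = -4 + 2*G (z(x, G) = -4 + G*2 = -4 + 2*G)
(114 + z(B(b(-3, -2)), p(-5, 6)))*30 = (114 + (-4 + 2*(-5 + (-5)²)))*30 = (114 + (-4 + 2*(-5 + 25)))*30 = (114 + (-4 + 2*20))*30 = (114 + (-4 + 40))*30 = (114 + 36)*30 = 150*30 = 4500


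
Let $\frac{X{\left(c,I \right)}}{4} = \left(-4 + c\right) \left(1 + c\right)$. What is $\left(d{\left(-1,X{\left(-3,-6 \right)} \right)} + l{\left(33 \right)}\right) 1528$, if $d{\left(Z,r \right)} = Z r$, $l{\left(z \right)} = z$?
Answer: $-35144$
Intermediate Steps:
$X{\left(c,I \right)} = 4 \left(1 + c\right) \left(-4 + c\right)$ ($X{\left(c,I \right)} = 4 \left(-4 + c\right) \left(1 + c\right) = 4 \left(1 + c\right) \left(-4 + c\right)$)
$\left(d{\left(-1,X{\left(-3,-6 \right)} \right)} + l{\left(33 \right)}\right) 1528 = \left(- (-16 - -36 + 4 \left(-3\right)^{2}) + 33\right) 1528 = \left(- (-16 + 36 + 4 \cdot 9) + 33\right) 1528 = \left(- (-16 + 36 + 36) + 33\right) 1528 = \left(\left(-1\right) 56 + 33\right) 1528 = \left(-56 + 33\right) 1528 = \left(-23\right) 1528 = -35144$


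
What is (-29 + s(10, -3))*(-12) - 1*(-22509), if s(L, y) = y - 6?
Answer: 22965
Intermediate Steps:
s(L, y) = -6 + y
(-29 + s(10, -3))*(-12) - 1*(-22509) = (-29 + (-6 - 3))*(-12) - 1*(-22509) = (-29 - 9)*(-12) + 22509 = -38*(-12) + 22509 = 456 + 22509 = 22965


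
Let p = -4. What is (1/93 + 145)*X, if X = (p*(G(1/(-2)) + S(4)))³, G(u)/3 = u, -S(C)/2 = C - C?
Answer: 970992/31 ≈ 31322.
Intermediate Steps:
S(C) = 0 (S(C) = -2*(C - C) = -2*0 = 0)
G(u) = 3*u
X = 216 (X = (-4*(3/(-2) + 0))³ = (-4*(3*(-½) + 0))³ = (-4*(-3/2 + 0))³ = (-4*(-3/2))³ = 6³ = 216)
(1/93 + 145)*X = (1/93 + 145)*216 = (13486/93)*216 = 970992/31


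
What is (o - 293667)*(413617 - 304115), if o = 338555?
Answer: 4915325776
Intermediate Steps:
(o - 293667)*(413617 - 304115) = (338555 - 293667)*(413617 - 304115) = 44888*109502 = 4915325776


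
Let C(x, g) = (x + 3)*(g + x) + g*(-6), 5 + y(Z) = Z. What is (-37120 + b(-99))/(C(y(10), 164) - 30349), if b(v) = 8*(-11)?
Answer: 37208/29981 ≈ 1.2411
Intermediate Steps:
y(Z) = -5 + Z
C(x, g) = -6*g + (3 + x)*(g + x) (C(x, g) = (3 + x)*(g + x) - 6*g = -6*g + (3 + x)*(g + x))
b(v) = -88
(-37120 + b(-99))/(C(y(10), 164) - 30349) = (-37120 - 88)/(((-5 + 10)² - 3*164 + 3*(-5 + 10) + 164*(-5 + 10)) - 30349) = -37208/((5² - 492 + 3*5 + 164*5) - 30349) = -37208/((25 - 492 + 15 + 820) - 30349) = -37208/(368 - 30349) = -37208/(-29981) = -37208*(-1/29981) = 37208/29981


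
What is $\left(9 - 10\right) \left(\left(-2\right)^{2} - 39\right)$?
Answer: $35$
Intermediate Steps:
$\left(9 - 10\right) \left(\left(-2\right)^{2} - 39\right) = - (4 - 39) = \left(-1\right) \left(-35\right) = 35$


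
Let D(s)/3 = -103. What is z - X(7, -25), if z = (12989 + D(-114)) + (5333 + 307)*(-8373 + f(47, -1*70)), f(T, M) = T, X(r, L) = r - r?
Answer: -46945960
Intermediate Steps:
X(r, L) = 0
D(s) = -309 (D(s) = 3*(-103) = -309)
z = -46945960 (z = (12989 - 309) + (5333 + 307)*(-8373 + 47) = 12680 + 5640*(-8326) = 12680 - 46958640 = -46945960)
z - X(7, -25) = -46945960 - 1*0 = -46945960 + 0 = -46945960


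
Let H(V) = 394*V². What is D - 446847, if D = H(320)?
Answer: 39898753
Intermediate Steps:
D = 40345600 (D = 394*320² = 394*102400 = 40345600)
D - 446847 = 40345600 - 446847 = 39898753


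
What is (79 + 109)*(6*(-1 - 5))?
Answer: -6768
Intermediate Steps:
(79 + 109)*(6*(-1 - 5)) = 188*(6*(-6)) = 188*(-36) = -6768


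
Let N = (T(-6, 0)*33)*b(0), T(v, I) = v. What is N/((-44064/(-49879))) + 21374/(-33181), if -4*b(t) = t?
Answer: -21374/33181 ≈ -0.64416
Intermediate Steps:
b(t) = -t/4
N = 0 (N = (-6*33)*(-1/4*0) = -198*0 = 0)
N/((-44064/(-49879))) + 21374/(-33181) = 0/((-44064/(-49879))) + 21374/(-33181) = 0/((-44064*(-1/49879))) + 21374*(-1/33181) = 0/(44064/49879) - 21374/33181 = 0*(49879/44064) - 21374/33181 = 0 - 21374/33181 = -21374/33181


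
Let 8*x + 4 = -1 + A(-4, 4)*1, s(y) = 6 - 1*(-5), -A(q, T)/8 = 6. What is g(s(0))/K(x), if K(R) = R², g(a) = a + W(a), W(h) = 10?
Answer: 1344/2809 ≈ 0.47846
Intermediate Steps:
A(q, T) = -48 (A(q, T) = -8*6 = -48)
s(y) = 11 (s(y) = 6 + 5 = 11)
g(a) = 10 + a (g(a) = a + 10 = 10 + a)
x = -53/8 (x = -½ + (-1 - 48*1)/8 = -½ + (-1 - 48)/8 = -½ + (⅛)*(-49) = -½ - 49/8 = -53/8 ≈ -6.6250)
g(s(0))/K(x) = (10 + 11)/((-53/8)²) = 21/(2809/64) = 21*(64/2809) = 1344/2809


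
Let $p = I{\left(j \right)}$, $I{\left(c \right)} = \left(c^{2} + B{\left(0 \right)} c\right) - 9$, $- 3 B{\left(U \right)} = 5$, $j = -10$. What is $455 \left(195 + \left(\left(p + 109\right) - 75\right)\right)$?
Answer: $\frac{459550}{3} \approx 1.5318 \cdot 10^{5}$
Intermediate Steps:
$B{\left(U \right)} = - \frac{5}{3}$ ($B{\left(U \right)} = \left(- \frac{1}{3}\right) 5 = - \frac{5}{3}$)
$I{\left(c \right)} = -9 + c^{2} - \frac{5 c}{3}$ ($I{\left(c \right)} = \left(c^{2} - \frac{5 c}{3}\right) - 9 = -9 + c^{2} - \frac{5 c}{3}$)
$p = \frac{323}{3}$ ($p = -9 + \left(-10\right)^{2} - - \frac{50}{3} = -9 + 100 + \frac{50}{3} = \frac{323}{3} \approx 107.67$)
$455 \left(195 + \left(\left(p + 109\right) - 75\right)\right) = 455 \left(195 + \left(\left(\frac{323}{3} + 109\right) - 75\right)\right) = 455 \left(195 + \left(\frac{650}{3} - 75\right)\right) = 455 \left(195 + \frac{425}{3}\right) = 455 \cdot \frac{1010}{3} = \frac{459550}{3}$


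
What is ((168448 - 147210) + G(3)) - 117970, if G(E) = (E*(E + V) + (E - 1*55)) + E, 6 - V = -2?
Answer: -96748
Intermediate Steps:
V = 8 (V = 6 - 1*(-2) = 6 + 2 = 8)
G(E) = -55 + 2*E + E*(8 + E) (G(E) = (E*(E + 8) + (E - 1*55)) + E = (E*(8 + E) + (E - 55)) + E = (E*(8 + E) + (-55 + E)) + E = (-55 + E + E*(8 + E)) + E = -55 + 2*E + E*(8 + E))
((168448 - 147210) + G(3)) - 117970 = ((168448 - 147210) + (-55 + 3² + 10*3)) - 117970 = (21238 + (-55 + 9 + 30)) - 117970 = (21238 - 16) - 117970 = 21222 - 117970 = -96748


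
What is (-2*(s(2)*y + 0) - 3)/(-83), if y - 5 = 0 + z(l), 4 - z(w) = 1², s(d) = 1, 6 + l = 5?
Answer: 19/83 ≈ 0.22892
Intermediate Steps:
l = -1 (l = -6 + 5 = -1)
z(w) = 3 (z(w) = 4 - 1*1² = 4 - 1*1 = 4 - 1 = 3)
y = 8 (y = 5 + (0 + 3) = 5 + 3 = 8)
(-2*(s(2)*y + 0) - 3)/(-83) = (-2*(1*8 + 0) - 3)/(-83) = (-2*(8 + 0) - 3)*(-1/83) = (-2*8 - 3)*(-1/83) = (-16 - 3)*(-1/83) = -19*(-1/83) = 19/83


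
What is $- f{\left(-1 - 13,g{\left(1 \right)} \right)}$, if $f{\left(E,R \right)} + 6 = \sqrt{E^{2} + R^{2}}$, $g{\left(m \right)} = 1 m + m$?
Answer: $6 - 10 \sqrt{2} \approx -8.1421$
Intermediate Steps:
$g{\left(m \right)} = 2 m$ ($g{\left(m \right)} = m + m = 2 m$)
$f{\left(E,R \right)} = -6 + \sqrt{E^{2} + R^{2}}$
$- f{\left(-1 - 13,g{\left(1 \right)} \right)} = - (-6 + \sqrt{\left(-1 - 13\right)^{2} + \left(2 \cdot 1\right)^{2}}) = - (-6 + \sqrt{\left(-14\right)^{2} + 2^{2}}) = - (-6 + \sqrt{196 + 4}) = - (-6 + \sqrt{200}) = - (-6 + 10 \sqrt{2}) = 6 - 10 \sqrt{2}$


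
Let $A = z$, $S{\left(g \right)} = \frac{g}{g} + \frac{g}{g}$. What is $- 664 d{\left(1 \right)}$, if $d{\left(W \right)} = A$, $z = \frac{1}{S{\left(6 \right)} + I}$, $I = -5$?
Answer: $\frac{664}{3} \approx 221.33$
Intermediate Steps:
$S{\left(g \right)} = 2$ ($S{\left(g \right)} = 1 + 1 = 2$)
$z = - \frac{1}{3}$ ($z = \frac{1}{2 - 5} = \frac{1}{-3} = - \frac{1}{3} \approx -0.33333$)
$A = - \frac{1}{3} \approx -0.33333$
$d{\left(W \right)} = - \frac{1}{3}$
$- 664 d{\left(1 \right)} = \left(-664\right) \left(- \frac{1}{3}\right) = \frac{664}{3}$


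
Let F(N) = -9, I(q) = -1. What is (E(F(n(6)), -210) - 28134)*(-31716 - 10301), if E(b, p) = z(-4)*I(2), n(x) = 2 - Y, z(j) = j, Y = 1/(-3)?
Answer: 1181938210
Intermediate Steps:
Y = -1/3 ≈ -0.33333
n(x) = 7/3 (n(x) = 2 - 1*(-1/3) = 2 + 1/3 = 7/3)
E(b, p) = 4 (E(b, p) = -4*(-1) = 4)
(E(F(n(6)), -210) - 28134)*(-31716 - 10301) = (4 - 28134)*(-31716 - 10301) = -28130*(-42017) = 1181938210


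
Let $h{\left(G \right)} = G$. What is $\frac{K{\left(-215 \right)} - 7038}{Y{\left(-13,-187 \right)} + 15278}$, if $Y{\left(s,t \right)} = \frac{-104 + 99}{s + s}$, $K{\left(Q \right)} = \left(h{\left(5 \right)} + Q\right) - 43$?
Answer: $- \frac{8242}{17271} \approx -0.47722$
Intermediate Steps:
$K{\left(Q \right)} = -38 + Q$ ($K{\left(Q \right)} = \left(5 + Q\right) - 43 = -38 + Q$)
$Y{\left(s,t \right)} = - \frac{5}{2 s}$
$\frac{K{\left(-215 \right)} - 7038}{Y{\left(-13,-187 \right)} + 15278} = \frac{\left(-38 - 215\right) - 7038}{- \frac{5}{2 \left(-13\right)} + 15278} = \frac{-253 - 7038}{\left(- \frac{5}{2}\right) \left(- \frac{1}{13}\right) + 15278} = - \frac{7291}{\frac{5}{26} + 15278} = - \frac{7291}{\frac{397233}{26}} = \left(-7291\right) \frac{26}{397233} = - \frac{8242}{17271}$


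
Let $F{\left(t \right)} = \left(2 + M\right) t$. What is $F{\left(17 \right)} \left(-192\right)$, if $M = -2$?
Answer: $0$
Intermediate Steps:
$F{\left(t \right)} = 0$ ($F{\left(t \right)} = \left(2 - 2\right) t = 0 t = 0$)
$F{\left(17 \right)} \left(-192\right) = 0 \left(-192\right) = 0$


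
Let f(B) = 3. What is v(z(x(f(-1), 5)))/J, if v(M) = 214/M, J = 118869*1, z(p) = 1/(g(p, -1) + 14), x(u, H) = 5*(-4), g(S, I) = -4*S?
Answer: 20116/118869 ≈ 0.16923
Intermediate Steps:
x(u, H) = -20
z(p) = 1/(14 - 4*p) (z(p) = 1/(-4*p + 14) = 1/(14 - 4*p))
J = 118869
v(z(x(f(-1), 5)))/J = (214/((-1/(-14 + 4*(-20)))))/118869 = (214/((-1/(-14 - 80))))*(1/118869) = (214/((-1/(-94))))*(1/118869) = (214/((-1*(-1/94))))*(1/118869) = (214/(1/94))*(1/118869) = (214*94)*(1/118869) = 20116*(1/118869) = 20116/118869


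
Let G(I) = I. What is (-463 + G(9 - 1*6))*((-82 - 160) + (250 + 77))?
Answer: -39100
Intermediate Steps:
(-463 + G(9 - 1*6))*((-82 - 160) + (250 + 77)) = (-463 + (9 - 1*6))*((-82 - 160) + (250 + 77)) = (-463 + (9 - 6))*(-242 + 327) = (-463 + 3)*85 = -460*85 = -39100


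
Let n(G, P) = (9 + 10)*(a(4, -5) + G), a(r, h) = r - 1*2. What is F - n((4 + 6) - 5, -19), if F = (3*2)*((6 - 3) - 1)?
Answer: -121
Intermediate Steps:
a(r, h) = -2 + r (a(r, h) = r - 2 = -2 + r)
n(G, P) = 38 + 19*G (n(G, P) = (9 + 10)*((-2 + 4) + G) = 19*(2 + G) = 38 + 19*G)
F = 12 (F = 6*(3 - 1) = 6*2 = 12)
F - n((4 + 6) - 5, -19) = 12 - (38 + 19*((4 + 6) - 5)) = 12 - (38 + 19*(10 - 5)) = 12 - (38 + 19*5) = 12 - (38 + 95) = 12 - 1*133 = 12 - 133 = -121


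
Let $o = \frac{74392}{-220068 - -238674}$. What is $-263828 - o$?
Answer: $- \frac{2454429080}{9303} \approx -2.6383 \cdot 10^{5}$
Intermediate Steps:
$o = \frac{37196}{9303}$ ($o = \frac{74392}{-220068 + 238674} = \frac{74392}{18606} = 74392 \cdot \frac{1}{18606} = \frac{37196}{9303} \approx 3.9983$)
$-263828 - o = -263828 - \frac{37196}{9303} = - \frac{2454429080}{9303}$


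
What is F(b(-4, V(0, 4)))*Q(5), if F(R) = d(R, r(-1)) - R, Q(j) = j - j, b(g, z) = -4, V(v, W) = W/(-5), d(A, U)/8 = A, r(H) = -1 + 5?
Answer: 0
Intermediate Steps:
r(H) = 4
d(A, U) = 8*A
V(v, W) = -W/5 (V(v, W) = W*(-⅕) = -W/5)
Q(j) = 0
F(R) = 7*R (F(R) = 8*R - R = 7*R)
F(b(-4, V(0, 4)))*Q(5) = (7*(-4))*0 = -28*0 = 0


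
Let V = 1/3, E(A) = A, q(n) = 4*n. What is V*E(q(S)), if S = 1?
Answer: 4/3 ≈ 1.3333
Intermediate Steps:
V = 1/3 ≈ 0.33333
V*E(q(S)) = (4*1)/3 = (1/3)*4 = 4/3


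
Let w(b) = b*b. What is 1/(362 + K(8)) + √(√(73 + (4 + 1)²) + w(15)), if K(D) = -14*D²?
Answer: -1/534 + √(225 + 7*√2) ≈ 15.325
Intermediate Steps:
w(b) = b²
1/(362 + K(8)) + √(√(73 + (4 + 1)²) + w(15)) = 1/(362 - 14*8²) + √(√(73 + (4 + 1)²) + 15²) = 1/(362 - 14*64) + √(√(73 + 5²) + 225) = 1/(362 - 896) + √(√(73 + 25) + 225) = 1/(-534) + √(√98 + 225) = -1/534 + √(7*√2 + 225) = -1/534 + √(225 + 7*√2)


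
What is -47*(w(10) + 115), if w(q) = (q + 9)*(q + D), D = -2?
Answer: -12549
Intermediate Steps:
w(q) = (-2 + q)*(9 + q) (w(q) = (q + 9)*(q - 2) = (9 + q)*(-2 + q) = (-2 + q)*(9 + q))
-47*(w(10) + 115) = -47*((-18 + 10² + 7*10) + 115) = -47*((-18 + 100 + 70) + 115) = -47*(152 + 115) = -47*267 = -12549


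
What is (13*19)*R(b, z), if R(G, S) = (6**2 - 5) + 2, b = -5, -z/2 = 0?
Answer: 8151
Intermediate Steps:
z = 0 (z = -2*0 = 0)
R(G, S) = 33 (R(G, S) = (36 - 5) + 2 = 31 + 2 = 33)
(13*19)*R(b, z) = (13*19)*33 = 247*33 = 8151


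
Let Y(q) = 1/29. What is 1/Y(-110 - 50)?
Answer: 29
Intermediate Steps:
Y(q) = 1/29
1/Y(-110 - 50) = 1/(1/29) = 29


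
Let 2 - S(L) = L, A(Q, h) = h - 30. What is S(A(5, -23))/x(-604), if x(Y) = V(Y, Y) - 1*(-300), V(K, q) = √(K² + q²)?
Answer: -4125/159908 + 8305*√2/159908 ≈ 0.047653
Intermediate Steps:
A(Q, h) = -30 + h
x(Y) = 300 + √2*√(Y²) (x(Y) = √(Y² + Y²) - 1*(-300) = √(2*Y²) + 300 = √2*√(Y²) + 300 = 300 + √2*√(Y²))
S(L) = 2 - L
S(A(5, -23))/x(-604) = (2 - (-30 - 23))/(300 + √2*√((-604)²)) = (2 - 1*(-53))/(300 + √2*√364816) = (2 + 53)/(300 + √2*604) = 55/(300 + 604*√2)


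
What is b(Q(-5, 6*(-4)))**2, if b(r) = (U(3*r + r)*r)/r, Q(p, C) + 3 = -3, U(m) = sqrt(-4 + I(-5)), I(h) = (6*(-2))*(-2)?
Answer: 20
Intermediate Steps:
I(h) = 24 (I(h) = -12*(-2) = 24)
U(m) = 2*sqrt(5) (U(m) = sqrt(-4 + 24) = sqrt(20) = 2*sqrt(5))
Q(p, C) = -6 (Q(p, C) = -3 - 3 = -6)
b(r) = 2*sqrt(5) (b(r) = ((2*sqrt(5))*r)/r = (2*r*sqrt(5))/r = 2*sqrt(5))
b(Q(-5, 6*(-4)))**2 = (2*sqrt(5))**2 = 20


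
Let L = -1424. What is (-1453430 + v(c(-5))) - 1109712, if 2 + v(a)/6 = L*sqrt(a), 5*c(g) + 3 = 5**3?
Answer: -2563154 - 8544*sqrt(610)/5 ≈ -2.6054e+6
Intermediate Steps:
c(g) = 122/5 (c(g) = -3/5 + (1/5)*5**3 = -3/5 + (1/5)*125 = -3/5 + 25 = 122/5)
v(a) = -12 - 8544*sqrt(a) (v(a) = -12 + 6*(-1424*sqrt(a)) = -12 - 8544*sqrt(a))
(-1453430 + v(c(-5))) - 1109712 = (-1453430 + (-12 - 8544*sqrt(610)/5)) - 1109712 = (-1453442 - 8544*sqrt(610)/5) - 1109712 = -2563154 - 8544*sqrt(610)/5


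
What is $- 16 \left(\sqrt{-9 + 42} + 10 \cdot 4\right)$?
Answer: $-640 - 16 \sqrt{33} \approx -731.91$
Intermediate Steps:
$- 16 \left(\sqrt{-9 + 42} + 10 \cdot 4\right) = - 16 \left(\sqrt{33} + 40\right) = - 16 \left(40 + \sqrt{33}\right) = -640 - 16 \sqrt{33}$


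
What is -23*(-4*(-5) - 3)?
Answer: -391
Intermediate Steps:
-23*(-4*(-5) - 3) = -23*(20 - 3) = -23*17 = -391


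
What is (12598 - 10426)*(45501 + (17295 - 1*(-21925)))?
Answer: 184014012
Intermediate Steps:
(12598 - 10426)*(45501 + (17295 - 1*(-21925))) = 2172*(45501 + (17295 + 21925)) = 2172*(45501 + 39220) = 2172*84721 = 184014012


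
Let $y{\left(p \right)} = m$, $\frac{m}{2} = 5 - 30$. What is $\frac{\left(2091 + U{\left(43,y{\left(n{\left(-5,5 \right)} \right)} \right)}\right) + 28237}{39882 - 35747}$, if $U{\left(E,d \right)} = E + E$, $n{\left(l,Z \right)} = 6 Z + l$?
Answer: $\frac{30414}{4135} \approx 7.3553$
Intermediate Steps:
$m = -50$ ($m = 2 \left(5 - 30\right) = 2 \left(-25\right) = -50$)
$n{\left(l,Z \right)} = l + 6 Z$
$y{\left(p \right)} = -50$
$U{\left(E,d \right)} = 2 E$
$\frac{\left(2091 + U{\left(43,y{\left(n{\left(-5,5 \right)} \right)} \right)}\right) + 28237}{39882 - 35747} = \frac{\left(2091 + 2 \cdot 43\right) + 28237}{39882 - 35747} = \frac{\left(2091 + 86\right) + 28237}{4135} = \left(2177 + 28237\right) \frac{1}{4135} = 30414 \cdot \frac{1}{4135} = \frac{30414}{4135}$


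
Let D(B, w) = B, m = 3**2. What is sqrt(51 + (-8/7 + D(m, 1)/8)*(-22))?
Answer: sqrt(10073)/14 ≈ 7.1689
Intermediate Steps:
m = 9
sqrt(51 + (-8/7 + D(m, 1)/8)*(-22)) = sqrt(51 + (-8/7 + 9/8)*(-22)) = sqrt(51 - 1/56*(-22)) = sqrt(51 + 11/28) = sqrt(1439/28) = sqrt(10073)/14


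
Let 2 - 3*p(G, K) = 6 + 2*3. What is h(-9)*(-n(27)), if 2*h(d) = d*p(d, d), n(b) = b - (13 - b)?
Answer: -615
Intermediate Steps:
n(b) = -13 + 2*b (n(b) = b + (-13 + b) = -13 + 2*b)
p(G, K) = -10/3 (p(G, K) = 2/3 - (6 + 2*3)/3 = 2/3 - (6 + 6)/3 = 2/3 - 1/3*12 = 2/3 - 4 = -10/3)
h(d) = -5*d/3 (h(d) = (d*(-10/3))/2 = (-10*d/3)/2 = -5*d/3)
h(-9)*(-n(27)) = (-5/3*(-9))*(-(-13 + 2*27)) = 15*(-(-13 + 54)) = 15*(-1*41) = 15*(-41) = -615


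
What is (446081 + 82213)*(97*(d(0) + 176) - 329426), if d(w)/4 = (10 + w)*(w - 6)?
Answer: -177313428396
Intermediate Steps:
d(w) = 4*(-6 + w)*(10 + w) (d(w) = 4*((10 + w)*(w - 6)) = 4*((10 + w)*(-6 + w)) = 4*((-6 + w)*(10 + w)) = 4*(-6 + w)*(10 + w))
(446081 + 82213)*(97*(d(0) + 176) - 329426) = (446081 + 82213)*(97*((-240 + 4*0**2 + 16*0) + 176) - 329426) = 528294*(97*((-240 + 4*0 + 0) + 176) - 329426) = 528294*(97*((-240 + 0 + 0) + 176) - 329426) = 528294*(97*(-240 + 176) - 329426) = 528294*(97*(-64) - 329426) = 528294*(-6208 - 329426) = 528294*(-335634) = -177313428396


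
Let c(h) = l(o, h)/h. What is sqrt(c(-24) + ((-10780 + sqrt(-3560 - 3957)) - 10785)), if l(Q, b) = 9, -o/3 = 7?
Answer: sqrt(-345046 + 16*I*sqrt(7517))/4 ≈ 0.2952 + 146.85*I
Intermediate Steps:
o = -21 (o = -3*7 = -21)
c(h) = 9/h
sqrt(c(-24) + ((-10780 + sqrt(-3560 - 3957)) - 10785)) = sqrt(9/(-24) + ((-10780 + sqrt(-3560 - 3957)) - 10785)) = sqrt(9*(-1/24) + ((-10780 + sqrt(-7517)) - 10785)) = sqrt(-3/8 + ((-10780 + I*sqrt(7517)) - 10785)) = sqrt(-3/8 + (-21565 + I*sqrt(7517))) = sqrt(-172523/8 + I*sqrt(7517))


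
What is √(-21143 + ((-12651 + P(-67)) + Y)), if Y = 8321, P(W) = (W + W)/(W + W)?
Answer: 8*I*√398 ≈ 159.6*I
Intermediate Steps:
P(W) = 1 (P(W) = (2*W)/((2*W)) = (2*W)*(1/(2*W)) = 1)
√(-21143 + ((-12651 + P(-67)) + Y)) = √(-21143 + ((-12651 + 1) + 8321)) = √(-21143 + (-12650 + 8321)) = √(-21143 - 4329) = √(-25472) = 8*I*√398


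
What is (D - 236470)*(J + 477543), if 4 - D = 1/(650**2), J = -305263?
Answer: -860597907398614/21125 ≈ -4.0738e+10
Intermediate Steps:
D = 1689999/422500 (D = 4 - 1/(650**2) = 4 - 1/422500 = 1689999/422500 ≈ 4.0000)
(D - 236470)*(J + 477543) = (1689999/422500 - 236470)*(-305263 + 477543) = -99906885001/422500*172280 = -860597907398614/21125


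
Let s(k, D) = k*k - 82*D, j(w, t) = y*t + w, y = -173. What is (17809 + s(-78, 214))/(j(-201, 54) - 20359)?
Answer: -6345/29902 ≈ -0.21219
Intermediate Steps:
j(w, t) = w - 173*t (j(w, t) = -173*t + w = w - 173*t)
s(k, D) = k² - 82*D
(17809 + s(-78, 214))/(j(-201, 54) - 20359) = (17809 + ((-78)² - 82*214))/((-201 - 173*54) - 20359) = (17809 + (6084 - 17548))/((-201 - 9342) - 20359) = (17809 - 11464)/(-9543 - 20359) = 6345/(-29902) = 6345*(-1/29902) = -6345/29902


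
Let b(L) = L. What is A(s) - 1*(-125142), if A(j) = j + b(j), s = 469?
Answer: 126080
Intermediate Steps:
A(j) = 2*j (A(j) = j + j = 2*j)
A(s) - 1*(-125142) = 2*469 - 1*(-125142) = 938 + 125142 = 126080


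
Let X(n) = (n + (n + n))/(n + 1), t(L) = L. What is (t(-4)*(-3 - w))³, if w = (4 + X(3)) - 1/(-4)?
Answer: 54872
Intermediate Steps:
X(n) = 3*n/(1 + n) (X(n) = (n + 2*n)/(1 + n) = (3*n)/(1 + n) = 3*n/(1 + n))
w = 13/2 (w = (4 + 3*3/(1 + 3)) - 1/(-4) = (4 + 3*3/4) - 1*(-¼) = (4 + 3*3*(¼)) + ¼ = (4 + 9/4) + ¼ = 25/4 + ¼ = 13/2 ≈ 6.5000)
(t(-4)*(-3 - w))³ = (-4*(-3 - 1*13/2))³ = (-4*(-3 - 13/2))³ = (-4*(-19/2))³ = 38³ = 54872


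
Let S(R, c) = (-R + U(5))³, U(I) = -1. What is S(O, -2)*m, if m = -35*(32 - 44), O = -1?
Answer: 0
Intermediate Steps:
S(R, c) = (-1 - R)³ (S(R, c) = (-R - 1)³ = (-1 - R)³)
m = 420 (m = -35*(-12) = 420)
S(O, -2)*m = -(1 - 1)³*420 = -1*0³*420 = -1*0*420 = 0*420 = 0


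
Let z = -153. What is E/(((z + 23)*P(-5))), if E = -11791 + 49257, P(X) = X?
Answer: 1441/25 ≈ 57.640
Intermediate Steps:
E = 37466
E/(((z + 23)*P(-5))) = 37466/(((-153 + 23)*(-5))) = 37466/((-130*(-5))) = 37466/650 = 37466*(1/650) = 1441/25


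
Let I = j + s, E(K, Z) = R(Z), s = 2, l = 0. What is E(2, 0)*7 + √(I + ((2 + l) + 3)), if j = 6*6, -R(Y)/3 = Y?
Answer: √43 ≈ 6.5574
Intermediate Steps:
R(Y) = -3*Y
j = 36
E(K, Z) = -3*Z
I = 38 (I = 36 + 2 = 38)
E(2, 0)*7 + √(I + ((2 + l) + 3)) = -3*0*7 + √(38 + ((2 + 0) + 3)) = 0*7 + √(38 + (2 + 3)) = 0 + √(38 + 5) = 0 + √43 = √43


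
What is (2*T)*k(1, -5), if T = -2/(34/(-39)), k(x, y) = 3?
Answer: 234/17 ≈ 13.765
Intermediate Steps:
T = 39/17 (T = -2/(34*(-1/39)) = -2/(-34/39) = -2*(-39/34) = 39/17 ≈ 2.2941)
(2*T)*k(1, -5) = (2*(39/17))*3 = (78/17)*3 = 234/17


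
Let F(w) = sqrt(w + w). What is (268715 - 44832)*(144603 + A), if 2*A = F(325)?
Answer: 32374153449 + 1119415*sqrt(26)/2 ≈ 3.2377e+10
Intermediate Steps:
F(w) = sqrt(2)*sqrt(w) (F(w) = sqrt(2*w) = sqrt(2)*sqrt(w))
A = 5*sqrt(26)/2 (A = (sqrt(2)*sqrt(325))/2 = (sqrt(2)*(5*sqrt(13)))/2 = (5*sqrt(26))/2 = 5*sqrt(26)/2 ≈ 12.748)
(268715 - 44832)*(144603 + A) = (268715 - 44832)*(144603 + 5*sqrt(26)/2) = 223883*(144603 + 5*sqrt(26)/2) = 32374153449 + 1119415*sqrt(26)/2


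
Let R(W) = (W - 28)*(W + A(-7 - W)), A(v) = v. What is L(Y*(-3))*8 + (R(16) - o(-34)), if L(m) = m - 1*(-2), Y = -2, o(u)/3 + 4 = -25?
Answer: 235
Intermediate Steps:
o(u) = -87 (o(u) = -12 + 3*(-25) = -12 - 75 = -87)
R(W) = 196 - 7*W (R(W) = (W - 28)*(W + (-7 - W)) = (-28 + W)*(-7) = 196 - 7*W)
L(m) = 2 + m (L(m) = m + 2 = 2 + m)
L(Y*(-3))*8 + (R(16) - o(-34)) = (2 - 2*(-3))*8 + ((196 - 7*16) - 1*(-87)) = (2 + 6)*8 + ((196 - 112) + 87) = 8*8 + (84 + 87) = 64 + 171 = 235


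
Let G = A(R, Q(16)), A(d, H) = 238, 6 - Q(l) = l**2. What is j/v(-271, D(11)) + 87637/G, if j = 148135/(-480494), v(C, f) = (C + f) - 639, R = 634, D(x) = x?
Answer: 1352002629059/3671694901 ≈ 368.22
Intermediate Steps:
Q(l) = 6 - l**2
v(C, f) = -639 + C + f
G = 238
j = -148135/480494 (j = 148135*(-1/480494) = -148135/480494 ≈ -0.30830)
j/v(-271, D(11)) + 87637/G = -148135/(480494*(-639 - 271 + 11)) + 87637/238 = -148135/480494/(-899) + 87637*(1/238) = -148135/480494*(-1/899) + 87637/238 = 148135/431964106 + 87637/238 = 1352002629059/3671694901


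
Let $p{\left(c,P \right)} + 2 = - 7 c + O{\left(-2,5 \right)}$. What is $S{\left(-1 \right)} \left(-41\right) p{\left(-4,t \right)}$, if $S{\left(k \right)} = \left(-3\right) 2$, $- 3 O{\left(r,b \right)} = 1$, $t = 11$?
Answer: $6314$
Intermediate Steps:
$O{\left(r,b \right)} = - \frac{1}{3}$ ($O{\left(r,b \right)} = \left(- \frac{1}{3}\right) 1 = - \frac{1}{3}$)
$S{\left(k \right)} = -6$
$p{\left(c,P \right)} = - \frac{7}{3} - 7 c$ ($p{\left(c,P \right)} = -2 - \left(\frac{1}{3} + 7 c\right) = - \frac{7}{3} - 7 c$)
$S{\left(-1 \right)} \left(-41\right) p{\left(-4,t \right)} = \left(-6\right) \left(-41\right) \left(- \frac{7}{3} - -28\right) = 246 \left(- \frac{7}{3} + 28\right) = 246 \cdot \frac{77}{3} = 6314$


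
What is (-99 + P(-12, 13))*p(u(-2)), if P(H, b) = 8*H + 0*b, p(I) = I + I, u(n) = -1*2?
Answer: 780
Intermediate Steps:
u(n) = -2
p(I) = 2*I
P(H, b) = 8*H (P(H, b) = 8*H + 0 = 8*H)
(-99 + P(-12, 13))*p(u(-2)) = (-99 + 8*(-12))*(2*(-2)) = (-99 - 96)*(-4) = -195*(-4) = 780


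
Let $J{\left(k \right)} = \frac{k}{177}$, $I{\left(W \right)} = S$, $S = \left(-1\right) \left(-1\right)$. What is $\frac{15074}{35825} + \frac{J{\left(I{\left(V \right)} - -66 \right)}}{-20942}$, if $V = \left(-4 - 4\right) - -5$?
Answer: $\frac{55872908041}{132793745550} \approx 0.42075$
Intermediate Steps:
$S = 1$
$V = -3$ ($V = \left(-4 - 4\right) + 5 = -8 + 5 = -3$)
$I{\left(W \right)} = 1$
$J{\left(k \right)} = \frac{k}{177}$ ($J{\left(k \right)} = k \frac{1}{177} = \frac{k}{177}$)
$\frac{15074}{35825} + \frac{J{\left(I{\left(V \right)} - -66 \right)}}{-20942} = \frac{15074}{35825} + \frac{\frac{1}{177} \left(1 - -66\right)}{-20942} = 15074 \cdot \frac{1}{35825} + \frac{1 + 66}{177} \left(- \frac{1}{20942}\right) = \frac{15074}{35825} + \frac{1}{177} \cdot 67 \left(- \frac{1}{20942}\right) = \frac{15074}{35825} + \frac{67}{177} \left(- \frac{1}{20942}\right) = \frac{15074}{35825} - \frac{67}{3706734} = \frac{55872908041}{132793745550}$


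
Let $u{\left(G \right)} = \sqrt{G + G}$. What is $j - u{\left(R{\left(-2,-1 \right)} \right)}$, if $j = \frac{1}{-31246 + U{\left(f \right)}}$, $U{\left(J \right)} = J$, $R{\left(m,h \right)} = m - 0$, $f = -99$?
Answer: $- \frac{1}{31345} - 2 i \approx -3.1903 \cdot 10^{-5} - 2.0 i$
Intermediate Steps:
$R{\left(m,h \right)} = m$ ($R{\left(m,h \right)} = m + 0 = m$)
$u{\left(G \right)} = \sqrt{2} \sqrt{G}$ ($u{\left(G \right)} = \sqrt{2 G} = \sqrt{2} \sqrt{G}$)
$j = - \frac{1}{31345}$ ($j = \frac{1}{-31246 - 99} = \frac{1}{-31345} = - \frac{1}{31345} \approx -3.1903 \cdot 10^{-5}$)
$j - u{\left(R{\left(-2,-1 \right)} \right)} = - \frac{1}{31345} - \sqrt{2} \sqrt{-2} = - \frac{1}{31345} - \sqrt{2} i \sqrt{2} = - \frac{1}{31345} - 2 i$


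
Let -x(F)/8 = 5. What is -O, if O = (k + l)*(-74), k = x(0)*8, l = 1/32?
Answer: -378843/16 ≈ -23678.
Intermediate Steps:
x(F) = -40 (x(F) = -8*5 = -40)
l = 1/32 ≈ 0.031250
k = -320 (k = -40*8 = -320)
O = 378843/16 (O = (-320 + 1/32)*(-74) = -10239/32*(-74) = 378843/16 ≈ 23678.)
-O = -1*378843/16 = -378843/16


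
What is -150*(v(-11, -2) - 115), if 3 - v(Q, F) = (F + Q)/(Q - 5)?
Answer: 135375/8 ≈ 16922.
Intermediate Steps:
v(Q, F) = 3 - (F + Q)/(-5 + Q) (v(Q, F) = 3 - (F + Q)/(Q - 5) = 3 - (F + Q)/(-5 + Q))
-150*(v(-11, -2) - 115) = -150*((-15 - 1*(-2) + 2*(-11))/(-5 - 11) - 115) = -150*((-15 + 2 - 22)/(-16) - 115) = -150*(-1/16*(-35) - 115) = -150*(35/16 - 115) = -150*(-1805/16) = 135375/8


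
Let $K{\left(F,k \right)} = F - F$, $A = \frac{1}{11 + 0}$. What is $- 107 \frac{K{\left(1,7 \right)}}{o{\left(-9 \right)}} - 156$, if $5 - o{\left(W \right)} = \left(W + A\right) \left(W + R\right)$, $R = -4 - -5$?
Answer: $-156$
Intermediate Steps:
$A = \frac{1}{11} \approx 0.090909$
$R = 1$ ($R = -4 + 5 = 1$)
$o{\left(W \right)} = 5 - \left(1 + W\right) \left(\frac{1}{11} + W\right)$ ($o{\left(W \right)} = 5 - \left(W + \frac{1}{11}\right) \left(W + 1\right) = 5 - \left(\frac{1}{11} + W\right) \left(1 + W\right) = 5 - \left(1 + W\right) \left(\frac{1}{11} + W\right)$)
$K{\left(F,k \right)} = 0$
$- 107 \frac{K{\left(1,7 \right)}}{o{\left(-9 \right)}} - 156 = - 107 \frac{0}{\frac{54}{11} - \left(-9\right)^{2} - - \frac{108}{11}} - 156 = - 107 \frac{0}{\frac{54}{11} - 81 + \frac{108}{11}} - 156 = - 107 \frac{0}{- \frac{729}{11}} - 156 = - 107 \cdot 0 \left(- \frac{11}{729}\right) - 156 = \left(-107\right) 0 - 156 = 0 - 156 = -156$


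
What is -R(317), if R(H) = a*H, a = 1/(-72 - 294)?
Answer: 317/366 ≈ 0.86612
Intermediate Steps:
a = -1/366 (a = 1/(-366) = -1/366 ≈ -0.0027322)
R(H) = -H/366
-R(317) = -(-1)*317/366 = -1*(-317/366) = 317/366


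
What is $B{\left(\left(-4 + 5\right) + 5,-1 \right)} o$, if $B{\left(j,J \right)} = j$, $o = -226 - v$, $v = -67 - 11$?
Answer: $-888$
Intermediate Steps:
$v = -78$
$o = -148$ ($o = -226 - -78 = -226 + 78 = -148$)
$B{\left(\left(-4 + 5\right) + 5,-1 \right)} o = \left(\left(-4 + 5\right) + 5\right) \left(-148\right) = \left(1 + 5\right) \left(-148\right) = 6 \left(-148\right) = -888$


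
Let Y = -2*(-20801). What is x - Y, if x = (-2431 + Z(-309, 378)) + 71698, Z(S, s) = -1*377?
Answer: 27288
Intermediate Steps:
Z(S, s) = -377
Y = 41602
x = 68890 (x = (-2431 - 377) + 71698 = -2808 + 71698 = 68890)
x - Y = 68890 - 1*41602 = 68890 - 41602 = 27288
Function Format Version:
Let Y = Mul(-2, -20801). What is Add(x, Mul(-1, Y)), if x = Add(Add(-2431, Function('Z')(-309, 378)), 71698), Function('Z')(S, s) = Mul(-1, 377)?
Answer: 27288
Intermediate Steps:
Function('Z')(S, s) = -377
Y = 41602
x = 68890 (x = Add(Add(-2431, -377), 71698) = Add(-2808, 71698) = 68890)
Add(x, Mul(-1, Y)) = Add(68890, Mul(-1, 41602)) = Add(68890, -41602) = 27288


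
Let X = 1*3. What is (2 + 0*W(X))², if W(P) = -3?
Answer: 4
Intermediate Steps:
X = 3
(2 + 0*W(X))² = (2 + 0*(-3))² = (2 + 0)² = 2² = 4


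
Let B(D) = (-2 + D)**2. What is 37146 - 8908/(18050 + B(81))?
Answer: 902304578/24291 ≈ 37146.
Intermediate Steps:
37146 - 8908/(18050 + B(81)) = 37146 - 8908/(18050 + (-2 + 81)**2) = 37146 - 8908/(18050 + 79**2) = 37146 - 8908/(18050 + 6241) = 37146 - 8908/24291 = 902304578/24291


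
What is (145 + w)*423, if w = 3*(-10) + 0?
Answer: 48645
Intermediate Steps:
w = -30 (w = -30 + 0 = -30)
(145 + w)*423 = (145 - 30)*423 = 115*423 = 48645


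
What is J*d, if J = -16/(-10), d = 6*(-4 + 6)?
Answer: 96/5 ≈ 19.200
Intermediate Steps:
d = 12 (d = 6*2 = 12)
J = 8/5 (J = -16*(-⅒) = 8/5 ≈ 1.6000)
J*d = (8/5)*12 = 96/5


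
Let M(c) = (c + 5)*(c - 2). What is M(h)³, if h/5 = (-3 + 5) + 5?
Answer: 2299968000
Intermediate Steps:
h = 35 (h = 5*((-3 + 5) + 5) = 5*(2 + 5) = 5*7 = 35)
M(c) = (-2 + c)*(5 + c) (M(c) = (5 + c)*(-2 + c) = (-2 + c)*(5 + c))
M(h)³ = (-10 + 35² + 3*35)³ = (-10 + 1225 + 105)³ = 1320³ = 2299968000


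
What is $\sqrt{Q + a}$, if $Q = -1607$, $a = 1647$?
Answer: $2 \sqrt{10} \approx 6.3246$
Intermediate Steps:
$\sqrt{Q + a} = \sqrt{-1607 + 1647} = \sqrt{40} = 2 \sqrt{10}$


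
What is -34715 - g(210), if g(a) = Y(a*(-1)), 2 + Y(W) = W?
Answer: -34503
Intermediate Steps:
Y(W) = -2 + W
g(a) = -2 - a (g(a) = -2 + a*(-1) = -2 - a)
-34715 - g(210) = -34715 - (-2 - 1*210) = -34715 - (-2 - 210) = -34715 - 1*(-212) = -34715 + 212 = -34503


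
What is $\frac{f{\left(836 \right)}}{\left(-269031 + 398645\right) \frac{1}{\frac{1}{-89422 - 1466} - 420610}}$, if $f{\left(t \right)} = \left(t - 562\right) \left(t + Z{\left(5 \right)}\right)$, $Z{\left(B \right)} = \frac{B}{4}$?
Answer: $- \frac{17539687660464653}{23560714464} \approx -7.4445 \cdot 10^{5}$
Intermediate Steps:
$Z{\left(B \right)} = \frac{B}{4}$ ($Z{\left(B \right)} = B \frac{1}{4} = \frac{B}{4}$)
$f{\left(t \right)} = \left(-562 + t\right) \left(\frac{5}{4} + t\right)$ ($f{\left(t \right)} = \left(t - 562\right) \left(t + \frac{1}{4} \cdot 5\right) = \left(-562 + t\right) \left(t + \frac{5}{4}\right) = \left(-562 + t\right) \left(\frac{5}{4} + t\right)$)
$\frac{f{\left(836 \right)}}{\left(-269031 + 398645\right) \frac{1}{\frac{1}{-89422 - 1466} - 420610}} = \frac{- \frac{1405}{2} + 836^{2} - 468787}{\left(-269031 + 398645\right) \frac{1}{\frac{1}{-89422 - 1466} - 420610}} = \frac{- \frac{1405}{2} + 698896 - 468787}{129614 \frac{1}{\frac{1}{-90888} - 420610}} = \frac{458813}{2 \frac{129614}{- \frac{1}{90888} - 420610}} = \frac{458813}{2 \frac{129614}{- \frac{38228401681}{90888}}} = \frac{458813}{2 \cdot 129614 \left(- \frac{90888}{38228401681}\right)} = \frac{458813}{2 \left(- \frac{11780357232}{38228401681}\right)} = \frac{458813}{2} \left(- \frac{38228401681}{11780357232}\right) = - \frac{17539687660464653}{23560714464}$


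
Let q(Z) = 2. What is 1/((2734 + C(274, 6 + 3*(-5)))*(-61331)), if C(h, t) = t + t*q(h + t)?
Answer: -1/166023017 ≈ -6.0233e-9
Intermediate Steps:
C(h, t) = 3*t (C(h, t) = t + t*2 = t + 2*t = 3*t)
1/((2734 + C(274, 6 + 3*(-5)))*(-61331)) = 1/((2734 + 3*(6 + 3*(-5)))*(-61331)) = -1/61331/(2734 + 3*(6 - 15)) = -1/61331/(2734 + 3*(-9)) = -1/61331/(2734 - 27) = -1/61331/2707 = (1/2707)*(-1/61331) = -1/166023017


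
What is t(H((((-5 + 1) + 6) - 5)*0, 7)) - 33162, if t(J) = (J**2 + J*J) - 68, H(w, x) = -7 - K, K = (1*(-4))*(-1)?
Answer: -32988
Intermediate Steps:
K = 4 (K = -4*(-1) = 4)
H(w, x) = -11 (H(w, x) = -7 - 1*4 = -7 - 4 = -11)
t(J) = -68 + 2*J**2 (t(J) = (J**2 + J**2) - 68 = 2*J**2 - 68 = -68 + 2*J**2)
t(H((((-5 + 1) + 6) - 5)*0, 7)) - 33162 = (-68 + 2*(-11)**2) - 33162 = (-68 + 2*121) - 33162 = (-68 + 242) - 33162 = 174 - 33162 = -32988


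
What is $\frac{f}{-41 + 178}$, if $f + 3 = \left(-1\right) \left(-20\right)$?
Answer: $\frac{17}{137} \approx 0.12409$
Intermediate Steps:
$f = 17$ ($f = -3 - -20 = -3 + 20 = 17$)
$\frac{f}{-41 + 178} = \frac{17}{-41 + 178} = \frac{17}{137}$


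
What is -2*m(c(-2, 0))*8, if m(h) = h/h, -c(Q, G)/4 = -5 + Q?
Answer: -16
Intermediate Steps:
c(Q, G) = 20 - 4*Q (c(Q, G) = -4*(-5 + Q) = 20 - 4*Q)
m(h) = 1
-2*m(c(-2, 0))*8 = -2*1*8 = -2*8 = -16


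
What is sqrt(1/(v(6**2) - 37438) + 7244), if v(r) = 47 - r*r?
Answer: sqrt(10841978632749)/38687 ≈ 85.112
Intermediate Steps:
v(r) = 47 - r**2
sqrt(1/(v(6**2) - 37438) + 7244) = sqrt(1/((47 - (6**2)**2) - 37438) + 7244) = sqrt(1/((47 - 1*36**2) - 37438) + 7244) = sqrt(1/((47 - 1*1296) - 37438) + 7244) = sqrt(1/((47 - 1296) - 37438) + 7244) = sqrt(1/(-1249 - 37438) + 7244) = sqrt(1/(-38687) + 7244) = sqrt(-1/38687 + 7244) = sqrt(280248627/38687) = sqrt(10841978632749)/38687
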